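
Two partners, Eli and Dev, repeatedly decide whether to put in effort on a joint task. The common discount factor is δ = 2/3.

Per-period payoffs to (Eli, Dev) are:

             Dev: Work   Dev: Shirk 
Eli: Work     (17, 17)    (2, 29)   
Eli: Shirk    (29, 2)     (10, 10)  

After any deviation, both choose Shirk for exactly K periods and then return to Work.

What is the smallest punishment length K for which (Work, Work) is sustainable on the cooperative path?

No profitable deviation requires (17−10)(δ+…+δ^K) ≥ 29−17, i.e. δ+…+δ^K ≥ 12/7 ≈ 1.7143.
With δ = 2/3, the partial sums are K=1: 0.6667, K=2: 1.1111, K=3: 1.4074, K=4: 1.6049, K=5: 1.7366.
K = 5 is the first length at which the sum reaches 1.7143.

5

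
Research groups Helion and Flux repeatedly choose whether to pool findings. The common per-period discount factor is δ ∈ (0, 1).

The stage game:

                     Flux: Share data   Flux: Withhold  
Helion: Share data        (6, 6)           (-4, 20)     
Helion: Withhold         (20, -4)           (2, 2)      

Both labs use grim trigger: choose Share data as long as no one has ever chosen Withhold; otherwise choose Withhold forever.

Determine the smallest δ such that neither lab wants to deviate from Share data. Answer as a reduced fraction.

7/9

One-period gain from deviating is 20 − 6 = 14. The loss is 6 − 2 = 4 in every subsequent period, with present value 4·δ/(1−δ).
Deviation is unprofitable when 4·δ/(1−δ) ≥ 14, i.e. δ/(1−δ) ≥ 7/2.
Equivalently δ ≥ 14/(14+4) = 7/9.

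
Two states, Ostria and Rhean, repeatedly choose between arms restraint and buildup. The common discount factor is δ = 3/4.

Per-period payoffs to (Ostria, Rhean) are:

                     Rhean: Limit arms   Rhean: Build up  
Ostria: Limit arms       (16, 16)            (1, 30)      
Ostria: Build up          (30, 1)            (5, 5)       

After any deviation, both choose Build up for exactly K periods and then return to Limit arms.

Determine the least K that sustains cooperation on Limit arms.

2

IC: δ(1−δ^K)/(1−δ) ≥ (30−16)/(16−5) = 14/11.
With δ = 3/4: need 1 − δ^K ≥ 14/11·(1−3/4)/(3/4), i.e. δ^K ≤ 0.5758.
Since (3/4)^1 = 0.7500 and (3/4)^2 = 0.5625, the smallest such K is 2.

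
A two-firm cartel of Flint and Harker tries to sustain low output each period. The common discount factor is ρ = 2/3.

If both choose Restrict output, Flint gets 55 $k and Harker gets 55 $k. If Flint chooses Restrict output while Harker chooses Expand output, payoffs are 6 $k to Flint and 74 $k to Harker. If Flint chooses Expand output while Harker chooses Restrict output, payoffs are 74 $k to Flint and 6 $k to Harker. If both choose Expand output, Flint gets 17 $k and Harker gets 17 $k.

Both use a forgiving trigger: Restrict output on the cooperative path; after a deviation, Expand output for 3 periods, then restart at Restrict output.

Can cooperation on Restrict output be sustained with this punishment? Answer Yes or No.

A one-shot deviation gives 74 now, then 17 for 3 periods, then back to 55.
Gain from deviating: (74−55) today; loss: (55−17) in each of the next 3 periods.
No-deviation condition: (55−17)(ρ+…+ρ^3) ≥ 74−55, i.e. ρ+…+ρ^3 ≥ 1/2.
At ρ = 2/3: ρ+…+ρ^3 = 1.4074 ≥ 0.5000.
So cooperation is sustainable.

Yes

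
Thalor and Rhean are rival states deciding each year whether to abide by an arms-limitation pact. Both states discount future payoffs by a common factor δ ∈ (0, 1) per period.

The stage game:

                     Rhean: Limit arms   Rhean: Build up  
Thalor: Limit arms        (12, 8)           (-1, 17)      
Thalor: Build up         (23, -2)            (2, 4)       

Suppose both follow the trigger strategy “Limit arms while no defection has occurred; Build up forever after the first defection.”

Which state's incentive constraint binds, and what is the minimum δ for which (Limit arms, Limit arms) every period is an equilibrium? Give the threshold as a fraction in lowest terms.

Thalor's threshold: (23−12)/(23−2) = 11/21.
Rhean's threshold: (17−8)/(17−4) = 9/13.
11/21 < 9/13, so Rhean binds and δ* = 9/13.

Rhean; δ ≥ 9/13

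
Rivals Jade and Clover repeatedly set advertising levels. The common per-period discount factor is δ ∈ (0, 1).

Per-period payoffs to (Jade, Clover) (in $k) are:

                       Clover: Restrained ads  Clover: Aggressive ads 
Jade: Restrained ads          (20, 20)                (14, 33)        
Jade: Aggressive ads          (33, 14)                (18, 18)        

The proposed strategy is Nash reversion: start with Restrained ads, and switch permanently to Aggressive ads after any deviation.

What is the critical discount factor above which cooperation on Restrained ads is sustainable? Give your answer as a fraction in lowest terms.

20/(1−δ) ≥ 33 + 18δ/(1−δ)
20 ≥ 33 − 15δ
δ ≥ 13/15.

13/15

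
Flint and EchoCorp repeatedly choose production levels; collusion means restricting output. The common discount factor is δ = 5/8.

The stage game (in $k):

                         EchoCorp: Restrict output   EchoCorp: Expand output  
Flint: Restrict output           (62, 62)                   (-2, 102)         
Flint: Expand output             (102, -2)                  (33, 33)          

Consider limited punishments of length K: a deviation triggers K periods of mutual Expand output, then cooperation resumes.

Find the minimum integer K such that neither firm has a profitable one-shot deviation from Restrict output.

IC: δ(1−δ^K)/(1−δ) ≥ (102−62)/(62−33) = 40/29.
With δ = 5/8: need 1 − δ^K ≥ 40/29·(1−5/8)/(5/8), i.e. δ^K ≤ 0.1724.
Since (5/8)^3 = 0.2441 and (5/8)^4 = 0.1526, the smallest such K is 4.

4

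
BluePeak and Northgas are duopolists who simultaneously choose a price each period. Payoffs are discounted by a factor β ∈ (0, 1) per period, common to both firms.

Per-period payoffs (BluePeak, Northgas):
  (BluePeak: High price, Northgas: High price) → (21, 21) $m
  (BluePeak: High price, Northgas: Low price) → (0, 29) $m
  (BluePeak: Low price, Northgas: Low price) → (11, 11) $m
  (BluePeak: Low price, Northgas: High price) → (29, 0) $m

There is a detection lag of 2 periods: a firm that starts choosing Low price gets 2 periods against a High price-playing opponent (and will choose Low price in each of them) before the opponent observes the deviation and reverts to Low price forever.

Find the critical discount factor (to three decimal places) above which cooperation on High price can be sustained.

A deviator earns 29 for 2 periods, then 11 forever; cooperating earns 21 forever. Multiplying the IC by (1−β):
21 ≥ 29(1−β^2) + 11β^2, so 18·β^2 ≥ 8 and β^2 ≥ 4/9.
β ≥ (4/9)^(1/2) ≈ 0.667.

0.667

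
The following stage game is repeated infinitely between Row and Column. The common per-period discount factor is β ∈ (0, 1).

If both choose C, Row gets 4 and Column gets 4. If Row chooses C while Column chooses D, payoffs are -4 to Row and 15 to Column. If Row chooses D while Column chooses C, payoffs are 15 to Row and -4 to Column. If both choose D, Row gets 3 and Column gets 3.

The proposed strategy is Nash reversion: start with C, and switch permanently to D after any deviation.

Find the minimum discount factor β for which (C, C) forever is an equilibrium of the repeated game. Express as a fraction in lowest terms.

11/12

4/(1−β) ≥ 15 + 3β/(1−β)
4 ≥ 15 − 12β
β ≥ 11/12.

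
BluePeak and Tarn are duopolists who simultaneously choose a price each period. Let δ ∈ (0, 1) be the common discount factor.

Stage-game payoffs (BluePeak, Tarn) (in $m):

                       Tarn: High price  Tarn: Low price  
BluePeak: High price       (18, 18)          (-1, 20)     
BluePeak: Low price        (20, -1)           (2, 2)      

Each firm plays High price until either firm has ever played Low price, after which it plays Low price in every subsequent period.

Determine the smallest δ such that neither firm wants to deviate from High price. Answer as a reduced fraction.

1/9

One-period gain from deviating is 20 − 18 = 2. The loss is 18 − 2 = 16 in every subsequent period, with present value 16·δ/(1−δ).
Deviation is unprofitable when 16·δ/(1−δ) ≥ 2, i.e. δ/(1−δ) ≥ 1/8.
Equivalently δ ≥ 2/(2+16) = 1/9.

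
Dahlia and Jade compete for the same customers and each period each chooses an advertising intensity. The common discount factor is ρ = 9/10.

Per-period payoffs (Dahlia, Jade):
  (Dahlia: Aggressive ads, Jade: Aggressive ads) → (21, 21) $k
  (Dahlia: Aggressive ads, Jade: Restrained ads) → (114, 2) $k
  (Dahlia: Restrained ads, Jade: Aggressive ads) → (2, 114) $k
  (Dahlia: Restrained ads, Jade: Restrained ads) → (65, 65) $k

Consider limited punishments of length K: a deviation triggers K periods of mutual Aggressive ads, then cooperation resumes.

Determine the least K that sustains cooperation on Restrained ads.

Need Σ_{k=1}^{K} ρ^k ≥ (114−65)/(65−21) = 1.1136 at ρ = 9/10.
At K = 1 the sum is 0.9000 < 1.1136; at K = 2 it is 1.7100 ≥ 1.1136.
So the minimum punishment length is K = 2.

2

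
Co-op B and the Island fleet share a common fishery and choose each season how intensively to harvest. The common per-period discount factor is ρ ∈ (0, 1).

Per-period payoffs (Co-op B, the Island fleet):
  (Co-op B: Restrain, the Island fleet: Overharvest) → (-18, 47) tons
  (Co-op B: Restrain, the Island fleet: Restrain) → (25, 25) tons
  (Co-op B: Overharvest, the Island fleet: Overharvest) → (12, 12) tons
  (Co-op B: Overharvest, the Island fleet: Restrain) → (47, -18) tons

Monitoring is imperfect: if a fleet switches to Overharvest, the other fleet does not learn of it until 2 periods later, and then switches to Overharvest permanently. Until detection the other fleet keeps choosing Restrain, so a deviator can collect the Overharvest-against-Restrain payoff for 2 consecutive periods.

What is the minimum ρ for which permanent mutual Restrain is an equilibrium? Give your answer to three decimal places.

The best deviation is to choose Overharvest for all 2 undetected periods, earning 47 each, then 12 forever once detected.
Deviation value: 47(1−ρ^2)/(1−ρ) + 12ρ^2/(1−ρ); cooperation value: 25/(1−ρ).
IC: 25 ≥ 47(1−ρ^2) + 12ρ^2 = 47 − 35ρ^2.
So ρ^2 ≥ 22/35, giving ρ ≥ (22/35)^(1/2) ≈ 0.793.

0.793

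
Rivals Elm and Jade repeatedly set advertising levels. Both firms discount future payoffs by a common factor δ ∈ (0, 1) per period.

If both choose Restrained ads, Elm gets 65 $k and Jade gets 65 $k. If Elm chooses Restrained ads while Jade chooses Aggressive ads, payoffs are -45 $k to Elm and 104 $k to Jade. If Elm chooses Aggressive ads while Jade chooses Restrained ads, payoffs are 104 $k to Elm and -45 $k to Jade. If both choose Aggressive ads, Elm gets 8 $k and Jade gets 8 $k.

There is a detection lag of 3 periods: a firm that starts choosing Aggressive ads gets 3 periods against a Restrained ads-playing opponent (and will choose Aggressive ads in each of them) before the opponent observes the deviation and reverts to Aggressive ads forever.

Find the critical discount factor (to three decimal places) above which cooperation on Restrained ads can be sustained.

0.741

Deviating for the 3 undetected periods gains 104−65 = 39 per period over cooperation, then loses 65−8 = 57 per period forever once punishment starts.
Gain: 39(1 + δ + … + δ^2); loss: 57·δ^3/(1−δ).
No profitable deviation ⇔ 39(1−δ^3) ≤ 57·δ^3, i.e. δ^3 ≥ 39/(39+57) = 13/32.
Hence δ ≥ (13/32)^(1/3) ≈ 0.741.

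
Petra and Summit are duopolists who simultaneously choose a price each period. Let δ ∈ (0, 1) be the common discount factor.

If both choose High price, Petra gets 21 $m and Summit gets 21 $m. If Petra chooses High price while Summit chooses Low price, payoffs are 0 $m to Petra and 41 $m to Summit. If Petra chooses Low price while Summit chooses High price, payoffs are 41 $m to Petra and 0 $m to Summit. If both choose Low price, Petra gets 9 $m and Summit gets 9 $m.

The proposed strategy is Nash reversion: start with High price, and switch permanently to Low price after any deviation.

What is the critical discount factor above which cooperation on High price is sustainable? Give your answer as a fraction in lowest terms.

Under grim trigger the critical discount factor is (T−C)/(T−P) with T = 41, C = 21, P = 9.
δ* = (41−21)/(41−9) = 20/32 = 5/8.

5/8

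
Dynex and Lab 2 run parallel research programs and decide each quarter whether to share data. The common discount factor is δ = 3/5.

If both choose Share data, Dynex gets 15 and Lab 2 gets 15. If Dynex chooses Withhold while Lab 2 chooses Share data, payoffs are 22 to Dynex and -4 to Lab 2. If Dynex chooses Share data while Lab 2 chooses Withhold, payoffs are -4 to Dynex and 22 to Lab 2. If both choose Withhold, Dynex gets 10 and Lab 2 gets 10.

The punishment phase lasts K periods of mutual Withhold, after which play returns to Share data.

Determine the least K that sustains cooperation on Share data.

6

No profitable deviation requires (15−10)(δ+…+δ^K) ≥ 22−15, i.e. δ+…+δ^K ≥ 7/5 ≈ 1.4000.
With δ = 3/5, the partial sums are K=1: 0.6000, K=2: 0.9600, K=3: 1.1760, K=4: 1.3056, K=5: 1.3834, K=6: 1.4300.
K = 6 is the first length at which the sum reaches 1.4000.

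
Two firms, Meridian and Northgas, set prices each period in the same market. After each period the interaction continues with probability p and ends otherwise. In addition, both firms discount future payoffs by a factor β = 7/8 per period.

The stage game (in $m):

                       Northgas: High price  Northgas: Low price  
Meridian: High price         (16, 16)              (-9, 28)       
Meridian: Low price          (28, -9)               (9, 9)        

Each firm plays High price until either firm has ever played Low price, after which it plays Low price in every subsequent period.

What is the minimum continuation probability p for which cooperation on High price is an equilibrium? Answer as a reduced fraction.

Expected continuation weight on next period's payoff is β·p = 7/8·p, which plays the role of the discount factor.
Cooperation requires 7/8·p ≥ (28−16)/(28−9) = 12/19, hence p ≥ 96/133.

96/133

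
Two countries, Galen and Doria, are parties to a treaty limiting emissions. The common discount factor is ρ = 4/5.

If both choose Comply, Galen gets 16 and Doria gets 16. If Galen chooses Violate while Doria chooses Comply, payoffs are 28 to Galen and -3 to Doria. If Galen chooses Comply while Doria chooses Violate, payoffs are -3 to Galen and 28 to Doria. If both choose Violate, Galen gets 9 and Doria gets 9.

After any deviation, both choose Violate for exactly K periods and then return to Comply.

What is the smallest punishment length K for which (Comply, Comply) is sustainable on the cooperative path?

Need Σ_{k=1}^{K} ρ^k ≥ (28−16)/(16−9) = 1.7143 at ρ = 4/5.
At K = 2 the sum is 1.4400 < 1.7143; at K = 3 it is 1.9520 ≥ 1.7143.
So the minimum punishment length is K = 3.

3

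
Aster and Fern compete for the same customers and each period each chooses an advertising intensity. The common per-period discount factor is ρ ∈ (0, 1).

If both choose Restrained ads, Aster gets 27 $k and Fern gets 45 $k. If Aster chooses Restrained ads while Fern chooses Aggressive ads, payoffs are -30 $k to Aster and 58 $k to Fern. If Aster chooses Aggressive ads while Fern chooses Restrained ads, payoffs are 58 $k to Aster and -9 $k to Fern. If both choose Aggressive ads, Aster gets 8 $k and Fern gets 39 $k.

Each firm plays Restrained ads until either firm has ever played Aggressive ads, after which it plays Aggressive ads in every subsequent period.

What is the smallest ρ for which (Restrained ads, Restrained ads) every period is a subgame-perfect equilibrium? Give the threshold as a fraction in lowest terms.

13/19

Aster: cooperation gives 27 each period; deviation gives 58 once then 8 forever.
  27/(1−ρ) ≥ 58 + 8ρ/(1−ρ) ⇒ ρ ≥ 31/50.
Fern: cooperation gives 45 each period; deviation gives 58 once then 39 forever.
  ρ ≥ 13/19.
Both must hold, so the binding constraint is Fern's: ρ ≥ 13/19.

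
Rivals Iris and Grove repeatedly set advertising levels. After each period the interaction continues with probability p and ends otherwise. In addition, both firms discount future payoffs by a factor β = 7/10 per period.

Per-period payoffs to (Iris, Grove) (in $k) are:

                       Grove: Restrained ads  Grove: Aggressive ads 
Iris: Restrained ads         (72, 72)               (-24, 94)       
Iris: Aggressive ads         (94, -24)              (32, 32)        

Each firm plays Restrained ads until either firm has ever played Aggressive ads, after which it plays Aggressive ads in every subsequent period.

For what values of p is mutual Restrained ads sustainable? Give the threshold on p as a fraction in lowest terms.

With continuation probability p and discount β, the effective per-period discount factor is βp.
Grim-trigger IC: βp ≥ (94−72)/(94−32) = 11/31.
So p ≥ (11/31)/(7/10) = 110/217.

110/217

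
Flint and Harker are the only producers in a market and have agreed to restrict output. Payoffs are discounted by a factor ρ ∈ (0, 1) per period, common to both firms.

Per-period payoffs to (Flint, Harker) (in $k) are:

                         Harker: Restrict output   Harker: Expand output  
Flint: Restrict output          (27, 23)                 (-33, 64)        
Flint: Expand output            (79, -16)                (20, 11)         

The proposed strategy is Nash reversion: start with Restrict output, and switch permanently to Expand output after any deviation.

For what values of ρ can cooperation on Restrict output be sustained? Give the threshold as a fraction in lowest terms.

Flint: cooperation gives 27 each period; deviation gives 79 once then 20 forever.
  27/(1−ρ) ≥ 79 + 20ρ/(1−ρ) ⇒ ρ ≥ 52/59.
Harker: cooperation gives 23 each period; deviation gives 64 once then 11 forever.
  ρ ≥ 41/53.
Both must hold, so the binding constraint is Flint's: ρ ≥ 52/59.

52/59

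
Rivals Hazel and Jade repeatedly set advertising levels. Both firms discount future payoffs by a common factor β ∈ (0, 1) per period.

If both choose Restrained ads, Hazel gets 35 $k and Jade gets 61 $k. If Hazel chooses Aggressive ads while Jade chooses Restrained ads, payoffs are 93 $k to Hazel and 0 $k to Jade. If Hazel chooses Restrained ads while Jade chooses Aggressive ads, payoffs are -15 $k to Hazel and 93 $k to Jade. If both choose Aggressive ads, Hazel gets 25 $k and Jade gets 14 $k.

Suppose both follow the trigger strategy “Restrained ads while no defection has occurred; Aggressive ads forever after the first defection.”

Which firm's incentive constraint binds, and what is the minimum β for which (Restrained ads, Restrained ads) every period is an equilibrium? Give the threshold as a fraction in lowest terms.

Hazel; β ≥ 29/34

For Hazel: deviation gain 93−35 = 58, per-period punishment loss 35−25 = 10. IC gives β ≥ 58/68 = 29/34.
For Jade: gain 32, loss 47 per period, so β ≥ 32/79.
The tighter constraint is Hazel's, so cooperation needs β ≥ 29/34.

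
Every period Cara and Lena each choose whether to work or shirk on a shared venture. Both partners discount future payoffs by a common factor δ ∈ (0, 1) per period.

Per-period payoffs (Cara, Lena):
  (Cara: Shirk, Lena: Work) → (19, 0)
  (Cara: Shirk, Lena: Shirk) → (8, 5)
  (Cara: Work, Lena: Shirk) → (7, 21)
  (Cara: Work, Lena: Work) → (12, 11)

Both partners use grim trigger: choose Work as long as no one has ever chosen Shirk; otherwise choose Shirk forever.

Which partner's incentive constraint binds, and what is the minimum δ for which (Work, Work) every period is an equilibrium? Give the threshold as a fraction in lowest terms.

Cara: cooperation gives 12 each period; deviation gives 19 once then 8 forever.
  12/(1−δ) ≥ 19 + 8δ/(1−δ) ⇒ δ ≥ 7/11.
Lena: cooperation gives 11 each period; deviation gives 21 once then 5 forever.
  δ ≥ 10/16 = 5/8.
Both must hold, so the binding constraint is Cara's: δ ≥ 7/11.

Cara; δ ≥ 7/11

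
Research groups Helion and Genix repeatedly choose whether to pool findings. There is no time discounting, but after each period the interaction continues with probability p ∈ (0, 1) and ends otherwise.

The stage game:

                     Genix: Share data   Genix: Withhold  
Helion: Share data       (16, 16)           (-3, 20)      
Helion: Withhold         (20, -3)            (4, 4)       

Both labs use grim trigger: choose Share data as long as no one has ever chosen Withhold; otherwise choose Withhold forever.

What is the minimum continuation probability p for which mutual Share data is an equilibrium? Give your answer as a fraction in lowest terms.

Expected cooperation value is 16 + p·16 + p²·16 + … = 16/(1−p); deviation gives 20 + p·4/(1−p).
16 ≥ 20(1−p) + 4p ⇒ 16p ≥ 4 ⇒ p ≥ 4/16 = 1/4.

1/4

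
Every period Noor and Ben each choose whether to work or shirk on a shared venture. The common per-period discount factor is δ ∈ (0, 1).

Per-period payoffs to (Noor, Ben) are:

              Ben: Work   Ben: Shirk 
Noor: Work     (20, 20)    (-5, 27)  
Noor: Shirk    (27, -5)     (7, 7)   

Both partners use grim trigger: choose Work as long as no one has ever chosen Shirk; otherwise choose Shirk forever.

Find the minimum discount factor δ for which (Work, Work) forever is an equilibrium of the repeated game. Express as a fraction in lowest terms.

7/20

Under grim trigger the critical discount factor is (T−C)/(T−P) with T = 27, C = 20, P = 7.
δ* = (27−20)/(27−7) = 7/20.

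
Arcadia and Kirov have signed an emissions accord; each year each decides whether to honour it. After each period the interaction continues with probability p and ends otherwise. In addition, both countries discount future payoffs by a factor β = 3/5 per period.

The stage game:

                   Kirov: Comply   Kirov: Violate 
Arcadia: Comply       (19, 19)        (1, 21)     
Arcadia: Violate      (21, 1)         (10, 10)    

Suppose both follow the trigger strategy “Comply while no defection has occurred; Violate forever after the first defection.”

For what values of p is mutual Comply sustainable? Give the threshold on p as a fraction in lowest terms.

10/33

With continuation probability p and discount β, the effective per-period discount factor is βp.
Grim-trigger IC: βp ≥ (21−19)/(21−10) = 2/11.
So p ≥ (2/11)/(3/5) = 10/33.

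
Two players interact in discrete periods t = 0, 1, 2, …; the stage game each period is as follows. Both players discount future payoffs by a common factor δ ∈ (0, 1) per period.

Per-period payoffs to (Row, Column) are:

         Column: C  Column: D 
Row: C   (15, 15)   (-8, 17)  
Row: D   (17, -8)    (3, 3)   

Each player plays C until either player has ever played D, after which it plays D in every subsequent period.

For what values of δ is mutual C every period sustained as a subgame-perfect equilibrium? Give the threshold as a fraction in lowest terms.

1/7

Cooperation forever yields 15 each period: 15/(1−δ).
Deviating yields 17 once, then 3 forever: 17 + 3δ/(1−δ).
No profitable deviation requires 15/(1−δ) ≥ 17 + 3δ/(1−δ).
Multiplying by (1−δ): 15 ≥ 17(1−δ) + 3δ = 17 − 14δ.
So 14δ ≥ 2, i.e. δ ≥ 2/14 = 1/7.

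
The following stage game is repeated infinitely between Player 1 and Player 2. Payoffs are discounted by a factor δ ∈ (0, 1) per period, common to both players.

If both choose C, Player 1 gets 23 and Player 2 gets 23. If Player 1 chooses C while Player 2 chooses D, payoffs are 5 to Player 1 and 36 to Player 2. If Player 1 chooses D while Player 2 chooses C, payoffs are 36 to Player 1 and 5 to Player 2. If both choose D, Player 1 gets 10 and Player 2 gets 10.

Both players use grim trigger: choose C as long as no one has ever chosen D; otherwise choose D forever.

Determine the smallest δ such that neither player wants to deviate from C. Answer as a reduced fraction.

Under grim trigger the critical discount factor is (T−C)/(T−P) with T = 36, C = 23, P = 10.
δ* = (36−23)/(36−10) = 13/26 = 1/2.

1/2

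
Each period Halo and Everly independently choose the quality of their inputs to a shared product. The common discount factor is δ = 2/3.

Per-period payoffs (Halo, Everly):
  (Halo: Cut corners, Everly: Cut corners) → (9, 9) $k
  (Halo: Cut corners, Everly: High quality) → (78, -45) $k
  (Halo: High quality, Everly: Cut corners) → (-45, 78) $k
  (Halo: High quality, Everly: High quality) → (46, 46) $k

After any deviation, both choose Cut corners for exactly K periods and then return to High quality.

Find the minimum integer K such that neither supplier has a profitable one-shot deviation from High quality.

No profitable deviation requires (46−9)(δ+…+δ^K) ≥ 78−46, i.e. δ+…+δ^K ≥ 32/37 ≈ 0.8649.
With δ = 2/3, the partial sums are K=1: 0.6667, K=2: 1.1111.
K = 2 is the first length at which the sum reaches 0.8649.

2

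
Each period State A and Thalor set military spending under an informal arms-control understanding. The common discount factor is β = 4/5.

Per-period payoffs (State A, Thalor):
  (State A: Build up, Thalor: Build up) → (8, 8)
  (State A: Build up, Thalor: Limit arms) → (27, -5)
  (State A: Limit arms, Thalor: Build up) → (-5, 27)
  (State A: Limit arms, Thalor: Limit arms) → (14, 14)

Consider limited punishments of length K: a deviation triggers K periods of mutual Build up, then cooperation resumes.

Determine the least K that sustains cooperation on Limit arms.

IC: β(1−β^K)/(1−β) ≥ (27−14)/(14−8) = 13/6.
With β = 4/5: need 1 − β^K ≥ 13/6·(1−4/5)/(4/5), i.e. β^K ≤ 0.4583.
Since (4/5)^3 = 0.5120 and (4/5)^4 = 0.4096, the smallest such K is 4.

4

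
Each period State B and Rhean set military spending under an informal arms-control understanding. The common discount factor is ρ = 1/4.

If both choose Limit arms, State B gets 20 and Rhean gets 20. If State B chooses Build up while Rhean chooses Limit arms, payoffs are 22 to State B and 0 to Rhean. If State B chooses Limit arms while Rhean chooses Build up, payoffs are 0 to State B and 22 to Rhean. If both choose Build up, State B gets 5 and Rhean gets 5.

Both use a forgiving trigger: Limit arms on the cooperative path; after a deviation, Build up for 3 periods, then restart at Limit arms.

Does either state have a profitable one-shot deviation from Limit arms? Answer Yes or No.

Comparing payoff streams over the 4 periods until play realigns: cooperate → 20(1+ρ+…+ρ^3); deviate → 22 + 5(ρ+…+ρ^3).
Cooperation is sustained iff (20−5)(ρ+…+ρ^3) ≥ 22−20.
ρ+…+ρ^3 = 1/4·(1−(1/4)^3)/(1−1/4) = 0.3281, and (22−20)/(20−5) = 0.1333.
0.3281 ≥ 0.1333, so cooperation is sustainable.

No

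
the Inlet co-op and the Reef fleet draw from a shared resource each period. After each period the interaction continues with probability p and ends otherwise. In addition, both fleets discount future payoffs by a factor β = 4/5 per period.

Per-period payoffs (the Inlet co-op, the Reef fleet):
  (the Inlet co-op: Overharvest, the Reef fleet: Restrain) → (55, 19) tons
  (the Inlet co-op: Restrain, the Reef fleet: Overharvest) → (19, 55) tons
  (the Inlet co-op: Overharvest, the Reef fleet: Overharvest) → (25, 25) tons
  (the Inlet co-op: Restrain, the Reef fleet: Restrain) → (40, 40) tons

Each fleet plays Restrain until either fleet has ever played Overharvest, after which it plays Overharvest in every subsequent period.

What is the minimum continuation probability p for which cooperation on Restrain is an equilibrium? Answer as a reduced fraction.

Expected continuation weight on next period's payoff is β·p = 4/5·p, which plays the role of the discount factor.
Cooperation requires 4/5·p ≥ (55−40)/(55−25) = 1/2, hence p ≥ 5/8.

5/8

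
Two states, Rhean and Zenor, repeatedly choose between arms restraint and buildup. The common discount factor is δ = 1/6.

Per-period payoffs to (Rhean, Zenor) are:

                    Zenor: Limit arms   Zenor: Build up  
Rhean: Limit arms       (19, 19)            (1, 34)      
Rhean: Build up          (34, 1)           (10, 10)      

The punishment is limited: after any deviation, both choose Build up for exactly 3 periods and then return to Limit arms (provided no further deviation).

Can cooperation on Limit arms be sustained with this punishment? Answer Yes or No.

Comparing payoff streams over the 4 periods until play realigns: cooperate → 19(1+δ+…+δ^3); deviate → 34 + 10(δ+…+δ^3).
Cooperation is sustained iff (19−10)(δ+…+δ^3) ≥ 34−19.
δ+…+δ^3 = 1/6·(1−(1/6)^3)/(1−1/6) = 0.1991, and (34−19)/(19−10) = 1.6667.
0.1991 < 1.6667, so cooperation is not sustainable.

No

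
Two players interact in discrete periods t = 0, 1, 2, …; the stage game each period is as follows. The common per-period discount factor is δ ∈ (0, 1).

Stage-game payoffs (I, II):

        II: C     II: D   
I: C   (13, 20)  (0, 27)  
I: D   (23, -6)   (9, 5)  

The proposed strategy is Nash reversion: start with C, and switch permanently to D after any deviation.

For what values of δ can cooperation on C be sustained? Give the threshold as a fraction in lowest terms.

I: cooperation gives 13 each period; deviation gives 23 once then 9 forever.
  13/(1−δ) ≥ 23 + 9δ/(1−δ) ⇒ δ ≥ 10/14 = 5/7.
II: cooperation gives 20 each period; deviation gives 27 once then 5 forever.
  δ ≥ 7/22.
Both must hold, so the binding constraint is I's: δ ≥ 5/7.

5/7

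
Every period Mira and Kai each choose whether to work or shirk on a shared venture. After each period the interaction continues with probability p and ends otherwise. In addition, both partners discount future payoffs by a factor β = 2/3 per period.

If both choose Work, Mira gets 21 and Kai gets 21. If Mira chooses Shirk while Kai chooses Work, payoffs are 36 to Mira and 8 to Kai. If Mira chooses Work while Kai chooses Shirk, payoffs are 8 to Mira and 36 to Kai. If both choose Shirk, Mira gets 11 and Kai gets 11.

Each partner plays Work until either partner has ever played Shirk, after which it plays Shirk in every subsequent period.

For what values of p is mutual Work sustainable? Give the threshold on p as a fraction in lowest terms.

Expected continuation weight on next period's payoff is β·p = 2/3·p, which plays the role of the discount factor.
Cooperation requires 2/3·p ≥ (36−21)/(36−11) = 3/5, hence p ≥ 9/10.

9/10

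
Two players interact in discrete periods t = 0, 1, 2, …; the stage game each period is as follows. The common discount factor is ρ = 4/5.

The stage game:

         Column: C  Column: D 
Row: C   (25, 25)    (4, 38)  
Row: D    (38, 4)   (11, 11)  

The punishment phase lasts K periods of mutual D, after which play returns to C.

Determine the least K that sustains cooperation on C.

2

No profitable deviation requires (25−11)(ρ+…+ρ^K) ≥ 38−25, i.e. ρ+…+ρ^K ≥ 13/14 ≈ 0.9286.
With ρ = 4/5, the partial sums are K=1: 0.8000, K=2: 1.4400.
K = 2 is the first length at which the sum reaches 0.9286.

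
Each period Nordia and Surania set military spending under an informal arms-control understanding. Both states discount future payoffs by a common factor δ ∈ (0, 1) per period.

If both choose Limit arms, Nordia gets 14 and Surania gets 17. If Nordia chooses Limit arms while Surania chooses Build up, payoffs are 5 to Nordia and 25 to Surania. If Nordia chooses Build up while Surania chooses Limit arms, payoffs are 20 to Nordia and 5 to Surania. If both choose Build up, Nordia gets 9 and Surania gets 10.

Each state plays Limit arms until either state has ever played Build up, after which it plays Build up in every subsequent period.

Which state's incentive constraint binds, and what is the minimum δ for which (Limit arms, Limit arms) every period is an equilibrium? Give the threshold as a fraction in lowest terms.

Nordia; δ ≥ 6/11

Nordia's threshold: (20−14)/(20−9) = 6/11.
Surania's threshold: (25−17)/(25−10) = 8/15.
6/11 > 8/15, so Nordia binds and δ* = 6/11.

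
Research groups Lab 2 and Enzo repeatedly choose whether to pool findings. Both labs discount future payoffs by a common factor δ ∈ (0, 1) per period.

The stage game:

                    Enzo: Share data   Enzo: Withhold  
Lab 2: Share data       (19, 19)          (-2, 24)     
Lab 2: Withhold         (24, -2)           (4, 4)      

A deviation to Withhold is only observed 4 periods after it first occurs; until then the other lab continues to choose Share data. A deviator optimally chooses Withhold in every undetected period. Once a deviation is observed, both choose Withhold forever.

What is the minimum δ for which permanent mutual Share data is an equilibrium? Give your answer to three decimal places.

0.707

Deviating for the 4 undetected periods gains 24−19 = 5 per period over cooperation, then loses 19−4 = 15 per period forever once punishment starts.
Gain: 5(1 + δ + … + δ^3); loss: 15·δ^4/(1−δ).
No profitable deviation ⇔ 5(1−δ^4) ≤ 15·δ^4, i.e. δ^4 ≥ 5/(5+15) = 1/4.
Hence δ ≥ (1/4)^(1/4) ≈ 0.707.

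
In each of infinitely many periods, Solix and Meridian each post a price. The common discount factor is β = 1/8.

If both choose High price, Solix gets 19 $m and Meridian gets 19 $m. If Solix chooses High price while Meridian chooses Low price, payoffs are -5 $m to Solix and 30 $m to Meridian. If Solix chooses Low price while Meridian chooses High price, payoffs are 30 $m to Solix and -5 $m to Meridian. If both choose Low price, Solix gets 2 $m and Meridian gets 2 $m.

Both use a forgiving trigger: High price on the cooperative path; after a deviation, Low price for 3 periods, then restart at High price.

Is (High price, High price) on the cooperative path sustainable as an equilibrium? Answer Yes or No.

Comparing payoff streams over the 4 periods until play realigns: cooperate → 19(1+β+…+β^3); deviate → 30 + 2(β+…+β^3).
Cooperation is sustained iff (19−2)(β+…+β^3) ≥ 30−19.
β+…+β^3 = 1/8·(1−(1/8)^3)/(1−1/8) = 0.1426, and (30−19)/(19−2) = 0.6471.
0.1426 < 0.6471, so cooperation is not sustainable.

No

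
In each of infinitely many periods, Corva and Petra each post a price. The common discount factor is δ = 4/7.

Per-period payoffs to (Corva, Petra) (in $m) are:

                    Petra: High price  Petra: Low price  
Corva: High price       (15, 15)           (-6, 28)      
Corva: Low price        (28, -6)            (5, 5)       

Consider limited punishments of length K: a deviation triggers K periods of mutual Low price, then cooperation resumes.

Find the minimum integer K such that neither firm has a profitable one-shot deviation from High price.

7

Need Σ_{k=1}^{K} δ^k ≥ (28−15)/(15−5) = 1.3000 at δ = 4/7.
At K = 6 the sum is 1.2869 < 1.3000; at K = 7 it is 1.3068 ≥ 1.3000.
So the minimum punishment length is K = 7.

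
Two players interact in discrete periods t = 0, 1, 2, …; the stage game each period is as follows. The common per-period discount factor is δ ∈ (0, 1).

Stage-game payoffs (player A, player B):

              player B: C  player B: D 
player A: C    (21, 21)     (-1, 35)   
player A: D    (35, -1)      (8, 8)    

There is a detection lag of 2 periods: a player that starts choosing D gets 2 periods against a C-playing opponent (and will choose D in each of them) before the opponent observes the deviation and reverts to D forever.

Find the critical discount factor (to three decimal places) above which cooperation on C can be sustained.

The best deviation is to choose D for all 2 undetected periods, earning 35 each, then 8 forever once detected.
Deviation value: 35(1−δ^2)/(1−δ) + 8δ^2/(1−δ); cooperation value: 21/(1−δ).
IC: 21 ≥ 35(1−δ^2) + 8δ^2 = 35 − 27δ^2.
So δ^2 ≥ 14/27, giving δ ≥ (14/27)^(1/2) ≈ 0.720.

0.720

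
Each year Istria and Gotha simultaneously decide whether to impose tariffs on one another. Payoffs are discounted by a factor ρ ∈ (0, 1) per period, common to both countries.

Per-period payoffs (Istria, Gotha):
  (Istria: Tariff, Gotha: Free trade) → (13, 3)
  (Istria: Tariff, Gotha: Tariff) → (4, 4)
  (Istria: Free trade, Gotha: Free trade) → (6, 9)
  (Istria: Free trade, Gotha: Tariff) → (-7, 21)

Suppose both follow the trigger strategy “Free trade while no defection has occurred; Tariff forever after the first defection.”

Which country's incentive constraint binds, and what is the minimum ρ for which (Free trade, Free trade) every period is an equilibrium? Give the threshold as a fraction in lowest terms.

Istria; ρ ≥ 7/9

Istria's threshold: (13−6)/(13−4) = 7/9.
Gotha's threshold: (21−9)/(21−4) = 12/17.
7/9 > 12/17, so Istria binds and ρ* = 7/9.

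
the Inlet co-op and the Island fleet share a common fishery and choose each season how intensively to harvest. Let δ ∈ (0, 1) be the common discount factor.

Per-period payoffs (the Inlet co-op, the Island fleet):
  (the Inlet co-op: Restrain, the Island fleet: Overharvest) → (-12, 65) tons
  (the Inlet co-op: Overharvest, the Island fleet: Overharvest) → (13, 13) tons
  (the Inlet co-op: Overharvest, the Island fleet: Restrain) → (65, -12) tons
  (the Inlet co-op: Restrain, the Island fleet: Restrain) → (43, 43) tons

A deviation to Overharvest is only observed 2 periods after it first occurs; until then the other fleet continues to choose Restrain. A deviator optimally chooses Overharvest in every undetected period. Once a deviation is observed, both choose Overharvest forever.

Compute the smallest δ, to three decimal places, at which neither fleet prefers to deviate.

Deviating for the 2 undetected periods gains 65−43 = 22 per period over cooperation, then loses 43−13 = 30 per period forever once punishment starts.
Gain: 22(1 + δ + … + δ^1); loss: 30·δ^2/(1−δ).
No profitable deviation ⇔ 22(1−δ^2) ≤ 30·δ^2, i.e. δ^2 ≥ 22/(22+30) = 11/26.
Hence δ ≥ (11/26)^(1/2) ≈ 0.650.

0.650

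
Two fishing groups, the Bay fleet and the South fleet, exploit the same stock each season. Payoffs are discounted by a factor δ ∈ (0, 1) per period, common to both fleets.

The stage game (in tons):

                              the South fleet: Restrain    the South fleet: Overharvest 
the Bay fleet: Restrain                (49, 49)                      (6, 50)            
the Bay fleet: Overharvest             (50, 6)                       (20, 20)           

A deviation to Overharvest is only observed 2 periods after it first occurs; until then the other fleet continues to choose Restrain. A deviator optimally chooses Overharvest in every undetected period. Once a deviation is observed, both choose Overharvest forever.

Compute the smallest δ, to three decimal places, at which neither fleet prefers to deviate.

0.183

The best deviation is to choose Overharvest for all 2 undetected periods, earning 50 each, then 20 forever once detected.
Deviation value: 50(1−δ^2)/(1−δ) + 20δ^2/(1−δ); cooperation value: 49/(1−δ).
IC: 49 ≥ 50(1−δ^2) + 20δ^2 = 50 − 30δ^2.
So δ^2 ≥ 1/30, giving δ ≥ (1/30)^(1/2) ≈ 0.183.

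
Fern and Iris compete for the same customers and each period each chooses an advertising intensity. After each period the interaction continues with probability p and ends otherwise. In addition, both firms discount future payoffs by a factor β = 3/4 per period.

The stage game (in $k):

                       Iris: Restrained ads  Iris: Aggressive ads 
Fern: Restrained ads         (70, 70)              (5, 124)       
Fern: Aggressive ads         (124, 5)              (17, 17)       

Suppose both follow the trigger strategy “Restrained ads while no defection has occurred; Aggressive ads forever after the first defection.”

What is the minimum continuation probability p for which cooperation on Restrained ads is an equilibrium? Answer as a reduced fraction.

72/107

With continuation probability p and discount β, the effective per-period discount factor is βp.
Grim-trigger IC: βp ≥ (124−70)/(124−17) = 54/107.
So p ≥ (54/107)/(3/4) = 72/107.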